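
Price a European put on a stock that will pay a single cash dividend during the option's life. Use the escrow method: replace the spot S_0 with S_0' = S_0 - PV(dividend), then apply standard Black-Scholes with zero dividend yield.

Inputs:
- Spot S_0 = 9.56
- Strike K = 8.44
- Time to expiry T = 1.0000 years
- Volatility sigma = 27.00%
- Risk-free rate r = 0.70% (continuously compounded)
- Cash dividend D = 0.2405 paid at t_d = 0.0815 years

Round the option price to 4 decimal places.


Answer: Price = 0.5532

Derivation:
PV(D) = D * exp(-r * t_d) = 0.2405 * 0.99942966 = 0.24036283
S_0' = S_0 - PV(D) = 9.5600 - 0.24036283 = 9.31963717
d1 = (ln(S_0'/K) + (r + sigma^2/2)*T) / (sigma*sqrt(T)) = 0.52811625
d2 = d1 - sigma*sqrt(T) = 0.25811625
exp(-rT) = 0.99302444
N(-d1) = 0.29870932; N(-d2) = 0.39815859
P = K * exp(-rT) * N(-d2) - S_0' * N(-d1) = 8.4400 * 0.99302444 * 0.39815859 - 9.31963717 * 0.29870932 = 0.5532


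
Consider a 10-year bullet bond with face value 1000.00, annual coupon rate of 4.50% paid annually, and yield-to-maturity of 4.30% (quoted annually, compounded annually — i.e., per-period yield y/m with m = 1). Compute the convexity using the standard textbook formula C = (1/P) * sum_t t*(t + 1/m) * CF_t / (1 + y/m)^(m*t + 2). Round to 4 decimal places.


Coupon per period c = face * coupon_rate / m = 45.000000
Periods per year m = 1; per-period yield y/m = 0.043000
Number of cashflows N = 10
Cashflows (t years, CF_t, discount factor 1/(1+y/m)^(m*t), PV):
  t = 1.0000: CF_t = 45.000000, DF = 0.958773, PV = 43.144775
  t = 2.0000: CF_t = 45.000000, DF = 0.919245, PV = 41.366035
  t = 3.0000: CF_t = 45.000000, DF = 0.881347, PV = 39.660628
  t = 4.0000: CF_t = 45.000000, DF = 0.845012, PV = 38.025530
  t = 5.0000: CF_t = 45.000000, DF = 0.810174, PV = 36.457843
  t = 6.0000: CF_t = 45.000000, DF = 0.776773, PV = 34.954787
  t = 7.0000: CF_t = 45.000000, DF = 0.744749, PV = 33.513698
  t = 8.0000: CF_t = 45.000000, DF = 0.714045, PV = 32.132021
  t = 9.0000: CF_t = 45.000000, DF = 0.684607, PV = 30.807307
  t = 10.0000: CF_t = 1045.000000, DF = 0.656382, PV = 685.919589
Price P = sum_t PV_t = 1015.982215
Convexity numerator sum_t t*(t + 1/m) * CF_t / (1+y/m)^(m*t + 2):
  t = 1.0000: term = 79.321256
  t = 2.0000: term = 228.153182
  t = 3.0000: term = 437.494117
  t = 4.0000: term = 699.095745
  t = 5.0000: term = 1005.410947
  t = 6.0000: term = 1349.544895
  t = 7.0000: term = 1725.209198
  t = 8.0000: term = 2126.678918
  t = 9.0000: term = 2548.752299
  t = 10.0000: term = 69358.113885
Convexity = (1/P) * sum = 79557.774444 / 1015.982215 = 78.306267

Answer: Convexity = 78.3063


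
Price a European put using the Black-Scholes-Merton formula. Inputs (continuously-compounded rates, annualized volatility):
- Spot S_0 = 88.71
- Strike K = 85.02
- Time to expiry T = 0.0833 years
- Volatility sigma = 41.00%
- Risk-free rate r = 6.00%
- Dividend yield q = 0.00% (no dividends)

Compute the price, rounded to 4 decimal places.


d1 = (ln(S/K) + (r - q + 0.5*sigma^2) * T) / (sigma * sqrt(T)) = 0.46044133
d2 = d1 - sigma * sqrt(T) = 0.34210820
exp(-rT) = 0.99501447; exp(-qT) = 1.00000000
P = K * exp(-rT) * N(-d2) - S_0 * exp(-qT) * N(-d1)
N(-d1) = 0.32259974; N(-d2) = 0.36613473
P = 85.0200 * 0.99501447 * 0.36613473 - 88.7100 * 1.00000000 * 0.32259974 = 2.3558

Answer: Price = 2.3558


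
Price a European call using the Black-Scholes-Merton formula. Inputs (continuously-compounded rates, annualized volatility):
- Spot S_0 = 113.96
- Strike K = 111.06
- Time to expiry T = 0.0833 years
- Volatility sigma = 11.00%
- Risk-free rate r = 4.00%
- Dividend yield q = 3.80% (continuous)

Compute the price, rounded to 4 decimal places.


d1 = (ln(S/K) + (r - q + 0.5*sigma^2) * T) / (sigma * sqrt(T)) = 0.83304621
d2 = d1 - sigma * sqrt(T) = 0.80129830
exp(-rT) = 0.99667354; exp(-qT) = 0.99683960
C = S_0 * exp(-qT) * N(d1) - K * exp(-rT) * N(d2)
N(d1) = 0.79759067; N(d2) = 0.78852051
C = 113.9600 * 0.99683960 * 0.79759067 - 111.0600 * 0.99667354 * 0.78852051 = 3.3244

Answer: Price = 3.3244


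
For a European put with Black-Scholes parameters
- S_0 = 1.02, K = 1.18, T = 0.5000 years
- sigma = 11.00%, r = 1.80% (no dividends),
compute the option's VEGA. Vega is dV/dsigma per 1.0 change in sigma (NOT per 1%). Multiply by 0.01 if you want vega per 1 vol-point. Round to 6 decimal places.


d1 = -1.7187427408; d2 = -1.7965244867
phi(d1) = 0.0910836615; exp(-qT) = 1.0000000000; exp(-rT) = 0.9910403788
Vega = S * exp(-qT) * phi(d1) * sqrt(T) = 1.0200 * 1.0000000000 * 0.0910836615 * 0.7071067812 = 0.065694

Answer: Vega = 0.065694


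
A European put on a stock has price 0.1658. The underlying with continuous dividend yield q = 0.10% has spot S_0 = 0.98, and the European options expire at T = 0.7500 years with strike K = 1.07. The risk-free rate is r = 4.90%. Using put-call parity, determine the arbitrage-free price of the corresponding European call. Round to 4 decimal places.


Put-call parity: C - P = S_0 * exp(-qT) - K * exp(-rT).
S_0 * exp(-qT) = 0.9800 * 0.99925028 = 0.97926528
K * exp(-rT) = 1.0700 * 0.96391708 = 1.03139128
C = P + S*exp(-qT) - K*exp(-rT)
C = 0.1658 + 0.97926528 - 1.03139128 = 0.1137

Answer: Call price = 0.1137


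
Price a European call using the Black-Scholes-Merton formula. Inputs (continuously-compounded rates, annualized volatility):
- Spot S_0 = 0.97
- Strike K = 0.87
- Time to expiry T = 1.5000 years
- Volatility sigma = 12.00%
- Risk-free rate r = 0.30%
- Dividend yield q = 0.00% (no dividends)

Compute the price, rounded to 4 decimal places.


Answer: Price = 0.1209

Derivation:
d1 = (ln(S/K) + (r - q + 0.5*sigma^2) * T) / (sigma * sqrt(T)) = 0.84441301
d2 = d1 - sigma * sqrt(T) = 0.69744362
exp(-rT) = 0.99551011; exp(-qT) = 1.00000000
C = S_0 * exp(-qT) * N(d1) - K * exp(-rT) * N(d2)
N(d1) = 0.80078067; N(d2) = 0.75723739
C = 0.9700 * 1.00000000 * 0.80078067 - 0.8700 * 0.99551011 * 0.75723739 = 0.1209


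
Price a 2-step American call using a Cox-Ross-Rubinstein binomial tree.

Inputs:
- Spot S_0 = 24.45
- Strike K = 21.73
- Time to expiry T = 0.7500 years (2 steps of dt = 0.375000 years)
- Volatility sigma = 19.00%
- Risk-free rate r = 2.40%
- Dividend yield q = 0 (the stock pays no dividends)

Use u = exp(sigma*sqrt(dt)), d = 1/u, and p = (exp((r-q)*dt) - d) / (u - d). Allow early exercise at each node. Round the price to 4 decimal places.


Answer: Price = V(0,0) = 3.6639

Derivation:
dt = T/N = 0.375000
u = exp(sigma*sqrt(dt)) = 1.123390; d = 1/u = 0.890163
p = (exp((r-q)*dt) - d) / (u - d) = 0.509708
Discount per step: exp(-r*dt) = 0.991040
Stock lattice S(k, i) with i counting down-moves:
  k=0: S(0,0) = 24.4500
  k=1: S(1,0) = 27.4669; S(1,1) = 21.7645
  k=2: S(2,0) = 30.8560; S(2,1) = 24.4500; S(2,2) = 19.3739
Terminal payoffs V(N, i) = max(S_T - K, 0):
  V(2,0) = 9.126016; V(2,1) = 2.720000; V(2,2) = 0.000000
Backward induction: V(k, i) = exp(-r*dt) * [p * V(k+1, i) + (1-p) * V(k+1, i+1)]; then take max(V_cont, immediate exercise) for American.
  V(1,0) = exp(-r*dt) * [p*9.126016 + (1-p)*2.720000] = 5.931574; exercise = 5.736882; V(1,0) = max -> 5.931574
  V(1,1) = exp(-r*dt) * [p*2.720000 + (1-p)*0.000000] = 1.373985; exercise = 0.034484; V(1,1) = max -> 1.373985
  V(0,0) = exp(-r*dt) * [p*5.931574 + (1-p)*1.373985] = 3.663902; exercise = 2.720000; V(0,0) = max -> 3.663902


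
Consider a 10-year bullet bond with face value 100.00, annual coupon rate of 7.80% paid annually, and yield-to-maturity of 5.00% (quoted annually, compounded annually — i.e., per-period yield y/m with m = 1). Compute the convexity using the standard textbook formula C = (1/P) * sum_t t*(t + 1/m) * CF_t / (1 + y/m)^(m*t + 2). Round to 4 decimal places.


Coupon per period c = face * coupon_rate / m = 7.800000
Periods per year m = 1; per-period yield y/m = 0.050000
Number of cashflows N = 10
Cashflows (t years, CF_t, discount factor 1/(1+y/m)^(m*t), PV):
  t = 1.0000: CF_t = 7.800000, DF = 0.952381, PV = 7.428571
  t = 2.0000: CF_t = 7.800000, DF = 0.907029, PV = 7.074830
  t = 3.0000: CF_t = 7.800000, DF = 0.863838, PV = 6.737933
  t = 4.0000: CF_t = 7.800000, DF = 0.822702, PV = 6.417079
  t = 5.0000: CF_t = 7.800000, DF = 0.783526, PV = 6.111504
  t = 6.0000: CF_t = 7.800000, DF = 0.746215, PV = 5.820480
  t = 7.0000: CF_t = 7.800000, DF = 0.710681, PV = 5.543314
  t = 8.0000: CF_t = 7.800000, DF = 0.676839, PV = 5.279347
  t = 9.0000: CF_t = 7.800000, DF = 0.644609, PV = 5.027950
  t = 10.0000: CF_t = 107.800000, DF = 0.613913, PV = 66.179849
Price P = sum_t PV_t = 121.620858
Convexity numerator sum_t t*(t + 1/m) * CF_t / (1+y/m)^(m*t + 2):
  t = 1.0000: term = 13.475867
  t = 2.0000: term = 38.502476
  t = 3.0000: term = 73.338049
  t = 4.0000: term = 116.409602
  t = 5.0000: term = 166.299431
  t = 6.0000: term = 221.732575
  t = 7.0000: term = 281.565175
  t = 8.0000: term = 344.773683
  t = 9.0000: term = 410.444861
  t = 10.0000: term = 6602.978105
Convexity = (1/P) * sum = 8269.519823 / 121.620858 = 67.994257

Answer: Convexity = 67.9943


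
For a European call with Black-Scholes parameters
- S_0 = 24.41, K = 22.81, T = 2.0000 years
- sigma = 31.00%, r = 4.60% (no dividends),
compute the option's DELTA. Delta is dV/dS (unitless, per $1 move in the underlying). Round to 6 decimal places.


Answer: Delta = 0.720286

Derivation:
d1 = 0.5836912105; d2 = 0.1452850062
phi(d1) = 0.3364565546; exp(-qT) = 1.0000000000; exp(-rT) = 0.9121051495
N(d1) = 0.7202859591
Delta = exp(-qT) * N(d1) = 1.0000000000 * 0.7202859591 = 0.720286


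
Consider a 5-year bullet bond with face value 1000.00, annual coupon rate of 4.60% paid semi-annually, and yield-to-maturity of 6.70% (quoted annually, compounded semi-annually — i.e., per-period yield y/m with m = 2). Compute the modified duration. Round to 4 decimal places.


Answer: Modified duration = 4.3501

Derivation:
Coupon per period c = face * coupon_rate / m = 23.000000
Periods per year m = 2; per-period yield y/m = 0.033500
Number of cashflows N = 10
Cashflows (t years, CF_t, discount factor 1/(1+y/m)^(m*t), PV):
  t = 0.5000: CF_t = 23.000000, DF = 0.967586, PV = 22.254475
  t = 1.0000: CF_t = 23.000000, DF = 0.936222, PV = 21.533116
  t = 1.5000: CF_t = 23.000000, DF = 0.905876, PV = 20.835139
  t = 2.0000: CF_t = 23.000000, DF = 0.876512, PV = 20.159786
  t = 2.5000: CF_t = 23.000000, DF = 0.848101, PV = 19.506324
  t = 3.0000: CF_t = 23.000000, DF = 0.820611, PV = 18.874043
  t = 3.5000: CF_t = 23.000000, DF = 0.794011, PV = 18.262258
  t = 4.0000: CF_t = 23.000000, DF = 0.768274, PV = 17.670303
  t = 4.5000: CF_t = 23.000000, DF = 0.743371, PV = 17.097535
  t = 5.0000: CF_t = 1023.000000, DF = 0.719275, PV = 735.818706
Price P = sum_t PV_t = 912.011684
First compute Macaulay numerator sum_t t * PV_t:
  t * PV_t at t = 0.5000: 11.127238
  t * PV_t at t = 1.0000: 21.533116
  t * PV_t at t = 1.5000: 31.252708
  t * PV_t at t = 2.0000: 40.319571
  t * PV_t at t = 2.5000: 48.765810
  t * PV_t at t = 3.0000: 56.622130
  t * PV_t at t = 3.5000: 63.917902
  t * PV_t at t = 4.0000: 70.681211
  t * PV_t at t = 4.5000: 76.938909
  t * PV_t at t = 5.0000: 3679.093528
Macaulay duration D = 4100.252122 / 912.011684 = 4.495833
Modified duration = D / (1 + y/m) = 4.495833 / (1 + 0.033500) = 4.350104


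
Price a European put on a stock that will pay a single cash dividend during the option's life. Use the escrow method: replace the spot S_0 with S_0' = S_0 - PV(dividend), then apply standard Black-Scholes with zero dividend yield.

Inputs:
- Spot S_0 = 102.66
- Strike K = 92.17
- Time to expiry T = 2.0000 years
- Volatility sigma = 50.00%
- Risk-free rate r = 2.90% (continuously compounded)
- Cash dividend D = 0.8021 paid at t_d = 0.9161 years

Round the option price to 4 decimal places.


Answer: Price = 19.2631

Derivation:
PV(D) = D * exp(-r * t_d) = 0.8021 * 0.97378290 = 0.78107126
S_0' = S_0 - PV(D) = 102.6600 - 0.78107126 = 101.87892874
d1 = (ln(S_0'/K) + (r + sigma^2/2)*T) / (sigma*sqrt(T)) = 0.57721188
d2 = d1 - sigma*sqrt(T) = -0.12989490
exp(-rT) = 0.94364995
N(-d1) = 0.28189817; N(-d2) = 0.55167521
P = K * exp(-rT) * N(-d2) - S_0' * N(-d1) = 92.1700 * 0.94364995 * 0.55167521 - 101.87892874 * 0.28189817 = 19.2631


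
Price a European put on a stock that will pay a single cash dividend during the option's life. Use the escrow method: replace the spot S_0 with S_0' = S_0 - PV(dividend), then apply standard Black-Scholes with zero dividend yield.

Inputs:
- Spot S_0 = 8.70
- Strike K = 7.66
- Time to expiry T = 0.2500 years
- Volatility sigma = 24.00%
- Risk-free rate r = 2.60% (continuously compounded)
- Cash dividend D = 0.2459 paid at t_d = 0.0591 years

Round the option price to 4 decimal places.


PV(D) = D * exp(-r * t_d) = 0.2459 * 0.99846458 = 0.24552244
S_0' = S_0 - PV(D) = 8.7000 - 0.24552244 = 8.45447756
d1 = (ln(S_0'/K) + (r + sigma^2/2)*T) / (sigma*sqrt(T)) = 0.93653505
d2 = d1 - sigma*sqrt(T) = 0.81653505
exp(-rT) = 0.99352108
N(-d1) = 0.17449889; N(-d2) = 0.20709709
P = K * exp(-rT) * N(-d2) - S_0' * N(-d1) = 7.6600 * 0.99352108 * 0.20709709 - 8.45447756 * 0.17449889 = 0.1008

Answer: Price = 0.1008


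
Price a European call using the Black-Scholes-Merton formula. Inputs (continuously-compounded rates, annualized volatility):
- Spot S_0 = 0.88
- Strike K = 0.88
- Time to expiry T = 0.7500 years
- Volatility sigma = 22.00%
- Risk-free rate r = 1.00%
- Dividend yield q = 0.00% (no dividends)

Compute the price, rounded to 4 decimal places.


Answer: Price = 0.0699

Derivation:
d1 = (ln(S/K) + (r - q + 0.5*sigma^2) * T) / (sigma * sqrt(T)) = 0.13462759
d2 = d1 - sigma * sqrt(T) = -0.05589800
exp(-rT) = 0.99252805; exp(-qT) = 1.00000000
C = S_0 * exp(-qT) * N(d1) - K * exp(-rT) * N(d2)
N(d1) = 0.55354683; N(d2) = 0.47771153
C = 0.8800 * 1.00000000 * 0.55354683 - 0.8800 * 0.99252805 * 0.47771153 = 0.0699


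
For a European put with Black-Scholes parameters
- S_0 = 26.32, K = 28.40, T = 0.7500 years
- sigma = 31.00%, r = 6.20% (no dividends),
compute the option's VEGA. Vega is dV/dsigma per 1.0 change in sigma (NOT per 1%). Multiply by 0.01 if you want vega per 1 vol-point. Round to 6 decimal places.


d1 = 0.0241275098; d2 = -0.2443403654
phi(d1) = 0.3988261778; exp(-qT) = 1.0000000000; exp(-rT) = 0.9545645606
Vega = S * exp(-qT) * phi(d1) * sqrt(T) = 26.3200 * 1.0000000000 * 0.3988261778 * 0.8660254038 = 9.090760

Answer: Vega = 9.090760


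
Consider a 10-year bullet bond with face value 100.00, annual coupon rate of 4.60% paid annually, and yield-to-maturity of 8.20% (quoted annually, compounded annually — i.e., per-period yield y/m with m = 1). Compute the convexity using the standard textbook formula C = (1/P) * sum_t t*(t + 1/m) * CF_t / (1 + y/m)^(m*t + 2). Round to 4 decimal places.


Answer: Convexity = 68.6887

Derivation:
Coupon per period c = face * coupon_rate / m = 4.600000
Periods per year m = 1; per-period yield y/m = 0.082000
Number of cashflows N = 10
Cashflows (t years, CF_t, discount factor 1/(1+y/m)^(m*t), PV):
  t = 1.0000: CF_t = 4.600000, DF = 0.924214, PV = 4.251386
  t = 2.0000: CF_t = 4.600000, DF = 0.854172, PV = 3.929193
  t = 3.0000: CF_t = 4.600000, DF = 0.789438, PV = 3.631416
  t = 4.0000: CF_t = 4.600000, DF = 0.729610, PV = 3.356207
  t = 5.0000: CF_t = 4.600000, DF = 0.674316, PV = 3.101855
  t = 6.0000: CF_t = 4.600000, DF = 0.623213, PV = 2.866779
  t = 7.0000: CF_t = 4.600000, DF = 0.575982, PV = 2.649519
  t = 8.0000: CF_t = 4.600000, DF = 0.532331, PV = 2.448723
  t = 9.0000: CF_t = 4.600000, DF = 0.491988, PV = 2.263146
  t = 10.0000: CF_t = 104.600000, DF = 0.454703, PV = 47.561887
Price P = sum_t PV_t = 76.060112
Convexity numerator sum_t t*(t + 1/m) * CF_t / (1+y/m)^(m*t + 2):
  t = 1.0000: term = 7.262833
  t = 2.0000: term = 20.137244
  t = 3.0000: term = 37.222263
  t = 4.0000: term = 57.335587
  t = 5.0000: term = 79.485564
  t = 6.0000: term = 102.846386
  t = 7.0000: term = 126.736151
  t = 8.0000: term = 150.597485
  t = 9.0000: term = 173.980459
  t = 10.0000: term = 4468.865053
Convexity = (1/P) * sum = 5224.469026 / 76.060112 = 68.688684


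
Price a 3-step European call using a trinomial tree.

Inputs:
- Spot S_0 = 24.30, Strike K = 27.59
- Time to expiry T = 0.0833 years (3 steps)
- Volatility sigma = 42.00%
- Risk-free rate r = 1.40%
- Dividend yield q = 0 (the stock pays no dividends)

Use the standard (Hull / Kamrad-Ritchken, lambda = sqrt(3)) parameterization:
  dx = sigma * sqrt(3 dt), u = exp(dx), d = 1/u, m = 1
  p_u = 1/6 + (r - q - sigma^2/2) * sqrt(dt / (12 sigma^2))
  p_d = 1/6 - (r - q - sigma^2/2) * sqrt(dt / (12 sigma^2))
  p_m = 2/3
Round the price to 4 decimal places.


dt = T/N = 0.027767; dx = sigma*sqrt(3*dt) = 0.121219
u = exp(dx) = 1.128872; d = 1/u = 0.885840
p_u = 0.158168, p_m = 0.666667, p_d = 0.175165
Discount per step: exp(-r*dt) = 0.999611
Stock lattice S(k, j) with j the centered position index:
  k=0: S(0,+0) = 24.3000
  k=1: S(1,-1) = 21.5259; S(1,+0) = 24.3000; S(1,+1) = 27.4316
  k=2: S(2,-2) = 19.0685; S(2,-1) = 21.5259; S(2,+0) = 24.3000; S(2,+1) = 27.4316; S(2,+2) = 30.9668
  k=3: S(3,-3) = 16.8916; S(3,-2) = 19.0685; S(3,-1) = 21.5259; S(3,+0) = 24.3000; S(3,+1) = 27.4316; S(3,+2) = 30.9668; S(3,+3) = 34.9575
Terminal payoffs V(N, j) = max(S_T - K, 0):
  V(3,-3) = 0.000000; V(3,-2) = 0.000000; V(3,-1) = 0.000000; V(3,+0) = 0.000000; V(3,+1) = 0.000000; V(3,+2) = 3.376778; V(3,+3) = 7.367543
Backward induction: V(k, j) = exp(-r*dt) * [p_u * V(k+1, j+1) + p_m * V(k+1, j) + p_d * V(k+1, j-1)]
  V(2,-2) = exp(-r*dt) * [p_u*0.000000 + p_m*0.000000 + p_d*0.000000] = 0.000000
  V(2,-1) = exp(-r*dt) * [p_u*0.000000 + p_m*0.000000 + p_d*0.000000] = 0.000000
  V(2,+0) = exp(-r*dt) * [p_u*0.000000 + p_m*0.000000 + p_d*0.000000] = 0.000000
  V(2,+1) = exp(-r*dt) * [p_u*3.376778 + p_m*0.000000 + p_d*0.000000] = 0.533892
  V(2,+2) = exp(-r*dt) * [p_u*7.367543 + p_m*3.376778 + p_d*0.000000] = 3.415171
  V(1,-1) = exp(-r*dt) * [p_u*0.000000 + p_m*0.000000 + p_d*0.000000] = 0.000000
  V(1,+0) = exp(-r*dt) * [p_u*0.533892 + p_m*0.000000 + p_d*0.000000] = 0.084412
  V(1,+1) = exp(-r*dt) * [p_u*3.415171 + p_m*0.533892 + p_d*0.000000] = 0.895752
  V(0,+0) = exp(-r*dt) * [p_u*0.895752 + p_m*0.084412 + p_d*0.000000] = 0.197878

Answer: Price = V(0,0) = 0.1979


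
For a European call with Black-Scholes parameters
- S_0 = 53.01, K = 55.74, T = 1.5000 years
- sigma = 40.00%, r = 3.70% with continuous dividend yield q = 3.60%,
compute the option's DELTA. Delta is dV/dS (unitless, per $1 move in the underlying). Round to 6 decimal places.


d1 = 0.1455049019; d2 = -0.3443930467
phi(d1) = 0.3947414160; exp(-qT) = 0.9474321065; exp(-rT) = 0.9460120237
N(d1) = 0.5578438771
Delta = exp(-qT) * N(d1) = 0.9474321065 * 0.5578438771 = 0.528519

Answer: Delta = 0.528519


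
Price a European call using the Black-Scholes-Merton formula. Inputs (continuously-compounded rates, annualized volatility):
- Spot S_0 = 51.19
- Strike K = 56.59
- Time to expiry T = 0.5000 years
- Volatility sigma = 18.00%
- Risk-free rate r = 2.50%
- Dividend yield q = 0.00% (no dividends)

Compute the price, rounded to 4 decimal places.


Answer: Price = 0.9886

Derivation:
d1 = (ln(S/K) + (r - q + 0.5*sigma^2) * T) / (sigma * sqrt(T)) = -0.62608877
d2 = d1 - sigma * sqrt(T) = -0.75336799
exp(-rT) = 0.98757780; exp(-qT) = 1.00000000
C = S_0 * exp(-qT) * N(d1) - K * exp(-rT) * N(d2)
N(d1) = 0.26562836; N(d2) = 0.22561441
C = 51.1900 * 1.00000000 * 0.26562836 - 56.5900 * 0.98757780 * 0.22561441 = 0.9886


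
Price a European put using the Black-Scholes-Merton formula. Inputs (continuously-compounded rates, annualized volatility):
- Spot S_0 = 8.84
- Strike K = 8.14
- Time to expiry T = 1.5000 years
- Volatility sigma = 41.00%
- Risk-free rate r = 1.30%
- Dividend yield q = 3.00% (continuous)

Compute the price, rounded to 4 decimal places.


Answer: Price = 1.4051

Derivation:
d1 = (ln(S/K) + (r - q + 0.5*sigma^2) * T) / (sigma * sqrt(T)) = 0.36457906
d2 = d1 - sigma * sqrt(T) = -0.13756634
exp(-rT) = 0.98068890; exp(-qT) = 0.95599748
P = K * exp(-rT) * N(-d2) - S_0 * exp(-qT) * N(-d1)
N(-d1) = 0.35771282; N(-d2) = 0.55470842
P = 8.1400 * 0.98068890 * 0.55470842 - 8.8400 * 0.95599748 * 0.35771282 = 1.4051


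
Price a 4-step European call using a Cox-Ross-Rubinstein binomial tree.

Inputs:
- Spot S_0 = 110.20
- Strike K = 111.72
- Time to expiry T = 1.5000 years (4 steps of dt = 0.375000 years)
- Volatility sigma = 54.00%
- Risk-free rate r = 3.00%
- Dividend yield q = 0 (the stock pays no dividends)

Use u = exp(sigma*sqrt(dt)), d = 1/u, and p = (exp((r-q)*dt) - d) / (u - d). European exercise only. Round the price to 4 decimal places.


Answer: Price = V(0,0) = 28.4130

Derivation:
dt = T/N = 0.375000
u = exp(sigma*sqrt(dt)) = 1.391916; d = 1/u = 0.718434
p = (exp((r-q)*dt) - d) / (u - d) = 0.434873
Discount per step: exp(-r*dt) = 0.988813
Stock lattice S(k, i) with i counting down-moves:
  k=0: S(0,0) = 110.2000
  k=1: S(1,0) = 153.3891; S(1,1) = 79.1715
  k=2: S(2,0) = 213.5048; S(2,1) = 110.2000; S(2,2) = 56.8795
  k=3: S(3,0) = 297.1807; S(3,1) = 153.3891; S(3,2) = 79.1715; S(3,3) = 40.8642
  k=4: S(4,0) = 413.6505; S(4,1) = 213.5048; S(4,2) = 110.2000; S(4,3) = 56.8795; S(4,4) = 29.3582
Terminal payoffs V(N, i) = max(S_T - K, 0):
  V(4,0) = 301.930477; V(4,1) = 101.784760; V(4,2) = 0.000000; V(4,3) = 0.000000; V(4,4) = 0.000000
Backward induction: V(k, i) = exp(-r*dt) * [p * V(k+1, i) + (1-p) * V(k+1, i+1)].
  V(3,0) = exp(-r*dt) * [p*301.930477 + (1-p)*101.784760] = 186.710468
  V(3,1) = exp(-r*dt) * [p*101.784760 + (1-p)*0.000000] = 43.768317
  V(3,2) = exp(-r*dt) * [p*0.000000 + (1-p)*0.000000] = 0.000000
  V(3,3) = exp(-r*dt) * [p*0.000000 + (1-p)*0.000000] = 0.000000
  V(2,0) = exp(-r*dt) * [p*186.710468 + (1-p)*43.768317] = 104.745031
  V(2,1) = exp(-r*dt) * [p*43.768317 + (1-p)*0.000000] = 18.820751
  V(2,2) = exp(-r*dt) * [p*0.000000 + (1-p)*0.000000] = 0.000000
  V(1,0) = exp(-r*dt) * [p*104.745031 + (1-p)*18.820751] = 55.558379
  V(1,1) = exp(-r*dt) * [p*18.820751 + (1-p)*0.000000] = 8.093084
  V(0,0) = exp(-r*dt) * [p*55.558379 + (1-p)*8.093084] = 28.413030


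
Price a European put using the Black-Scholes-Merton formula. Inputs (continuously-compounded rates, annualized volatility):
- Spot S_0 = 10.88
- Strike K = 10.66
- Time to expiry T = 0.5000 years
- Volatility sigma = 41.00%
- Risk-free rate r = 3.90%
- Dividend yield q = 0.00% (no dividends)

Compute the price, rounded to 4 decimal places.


Answer: Price = 1.0281

Derivation:
d1 = (ln(S/K) + (r - q + 0.5*sigma^2) * T) / (sigma * sqrt(T)) = 0.28267998
d2 = d1 - sigma * sqrt(T) = -0.00723380
exp(-rT) = 0.98068890; exp(-qT) = 1.00000000
P = K * exp(-rT) * N(-d2) - S_0 * exp(-qT) * N(-d1)
N(-d1) = 0.38871108; N(-d2) = 0.50288584
P = 10.6600 * 0.98068890 * 0.50288584 - 10.8800 * 1.00000000 * 0.38871108 = 1.0281


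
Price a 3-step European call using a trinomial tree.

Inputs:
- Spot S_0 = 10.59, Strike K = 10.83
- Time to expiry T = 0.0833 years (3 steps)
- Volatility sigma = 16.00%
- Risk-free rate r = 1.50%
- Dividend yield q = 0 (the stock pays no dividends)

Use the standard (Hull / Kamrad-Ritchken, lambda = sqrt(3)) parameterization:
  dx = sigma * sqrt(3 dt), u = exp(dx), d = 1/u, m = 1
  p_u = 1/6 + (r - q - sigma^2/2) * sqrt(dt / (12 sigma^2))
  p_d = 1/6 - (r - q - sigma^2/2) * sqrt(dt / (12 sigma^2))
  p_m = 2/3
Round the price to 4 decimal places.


dt = T/N = 0.027767; dx = sigma*sqrt(3*dt) = 0.046179
u = exp(dx) = 1.047262; d = 1/u = 0.954871
p_u = 0.167328, p_m = 0.666667, p_d = 0.166005
Discount per step: exp(-r*dt) = 0.999584
Stock lattice S(k, j) with j the centered position index:
  k=0: S(0,+0) = 10.5900
  k=1: S(1,-1) = 10.1121; S(1,+0) = 10.5900; S(1,+1) = 11.0905
  k=2: S(2,-2) = 9.6557; S(2,-1) = 10.1121; S(2,+0) = 10.5900; S(2,+1) = 11.0905; S(2,+2) = 11.6147
  k=3: S(3,-3) = 9.2200; S(3,-2) = 9.6557; S(3,-1) = 10.1121; S(3,+0) = 10.5900; S(3,+1) = 11.0905; S(3,+2) = 11.6147; S(3,+3) = 12.1636
Terminal payoffs V(N, j) = max(S_T - K, 0):
  V(3,-3) = 0.000000; V(3,-2) = 0.000000; V(3,-1) = 0.000000; V(3,+0) = 0.000000; V(3,+1) = 0.260501; V(3,+2) = 0.784656; V(3,+3) = 1.333583
Backward induction: V(k, j) = exp(-r*dt) * [p_u * V(k+1, j+1) + p_m * V(k+1, j) + p_d * V(k+1, j-1)]
  V(2,-2) = exp(-r*dt) * [p_u*0.000000 + p_m*0.000000 + p_d*0.000000] = 0.000000
  V(2,-1) = exp(-r*dt) * [p_u*0.000000 + p_m*0.000000 + p_d*0.000000] = 0.000000
  V(2,+0) = exp(-r*dt) * [p_u*0.260501 + p_m*0.000000 + p_d*0.000000] = 0.043571
  V(2,+1) = exp(-r*dt) * [p_u*0.784656 + p_m*0.260501 + p_d*0.000000] = 0.304835
  V(2,+2) = exp(-r*dt) * [p_u*1.333583 + p_m*0.784656 + p_d*0.260501] = 0.789165
  V(1,-1) = exp(-r*dt) * [p_u*0.043571 + p_m*0.000000 + p_d*0.000000] = 0.007288
  V(1,+0) = exp(-r*dt) * [p_u*0.304835 + p_m*0.043571 + p_d*0.000000] = 0.080021
  V(1,+1) = exp(-r*dt) * [p_u*0.789165 + p_m*0.304835 + p_d*0.043571] = 0.342363
  V(0,+0) = exp(-r*dt) * [p_u*0.342363 + p_m*0.080021 + p_d*0.007288] = 0.111798

Answer: Price = V(0,0) = 0.1118


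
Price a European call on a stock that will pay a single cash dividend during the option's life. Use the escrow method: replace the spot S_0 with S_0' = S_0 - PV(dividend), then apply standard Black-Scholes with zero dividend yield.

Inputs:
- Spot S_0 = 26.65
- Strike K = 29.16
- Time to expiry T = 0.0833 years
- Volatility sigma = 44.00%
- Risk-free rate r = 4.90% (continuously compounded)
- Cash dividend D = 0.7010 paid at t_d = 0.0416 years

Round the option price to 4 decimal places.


Answer: Price = 0.3587

Derivation:
PV(D) = D * exp(-r * t_d) = 0.7010 * 0.99796368 = 0.69957254
S_0' = S_0 - PV(D) = 26.6500 - 0.69957254 = 25.95042746
d1 = (ln(S_0'/K) + (r + sigma^2/2)*T) / (sigma*sqrt(T)) = -0.82261064
d2 = d1 - sigma*sqrt(T) = -0.94960229
exp(-rT) = 0.99592662
N(d1) = 0.20536472; N(d2) = 0.17115719
C = S_0' * N(d1) - K * exp(-rT) * N(d2) = 25.95042746 * 0.20536472 - 29.1600 * 0.99592662 * 0.17115719 = 0.3587


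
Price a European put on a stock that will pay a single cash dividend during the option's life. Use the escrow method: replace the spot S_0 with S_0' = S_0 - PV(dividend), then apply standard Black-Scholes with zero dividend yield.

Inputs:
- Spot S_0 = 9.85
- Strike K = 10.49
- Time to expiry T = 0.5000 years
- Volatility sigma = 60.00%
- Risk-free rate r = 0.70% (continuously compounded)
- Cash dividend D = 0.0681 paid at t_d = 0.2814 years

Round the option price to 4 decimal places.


Answer: Price = 2.0558

Derivation:
PV(D) = D * exp(-r * t_d) = 0.0681 * 0.99803214 = 0.06796599
S_0' = S_0 - PV(D) = 9.8500 - 0.06796599 = 9.78203401
d1 = (ln(S_0'/K) + (r + sigma^2/2)*T) / (sigma*sqrt(T)) = 0.05568470
d2 = d1 - sigma*sqrt(T) = -0.36857937
exp(-rT) = 0.99650612
N(-d1) = 0.47779649; N(-d2) = 0.64377936
P = K * exp(-rT) * N(-d2) - S_0' * N(-d1) = 10.4900 * 0.99650612 * 0.64377936 - 9.78203401 * 0.47779649 = 2.0558


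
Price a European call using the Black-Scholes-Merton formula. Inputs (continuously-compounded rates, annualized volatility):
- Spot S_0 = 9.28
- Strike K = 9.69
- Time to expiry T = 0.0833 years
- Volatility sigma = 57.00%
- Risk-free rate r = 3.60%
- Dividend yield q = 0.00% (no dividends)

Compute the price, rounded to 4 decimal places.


Answer: Price = 0.4488

Derivation:
d1 = (ln(S/K) + (r - q + 0.5*sigma^2) * T) / (sigma * sqrt(T)) = -0.16231040
d2 = d1 - sigma * sqrt(T) = -0.32682231
exp(-rT) = 0.99700569; exp(-qT) = 1.00000000
C = S_0 * exp(-qT) * N(d1) - K * exp(-rT) * N(d2)
N(d1) = 0.43553071; N(d2) = 0.37190114
C = 9.2800 * 1.00000000 * 0.43553071 - 9.6900 * 0.99700569 * 0.37190114 = 0.4488


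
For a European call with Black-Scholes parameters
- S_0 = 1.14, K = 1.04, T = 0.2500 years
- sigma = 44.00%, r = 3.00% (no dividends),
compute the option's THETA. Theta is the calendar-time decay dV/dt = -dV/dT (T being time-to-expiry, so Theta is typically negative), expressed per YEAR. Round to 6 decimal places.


Answer: Theta = -0.190555

Derivation:
d1 = 0.5613979512; d2 = 0.3413979512
phi(d1) = 0.3407785715; exp(-qT) = 1.0000000000; exp(-rT) = 0.9925280548
Theta = -S*exp(-qT)*phi(d1)*sigma/(2*sqrt(T)) - r*K*exp(-rT)*N(d2) + q*S*exp(-qT)*N(d1)
N(d1) = 0.7127368598; N(d2) = 0.6335979913; sqrt(T) = 0.5000000000
Term 1 = -1.1400 * 1.0000000000 * 0.3407785715 * 0.4400 / (2 * 0.5000000000) = -0.1709345315
Term 2 = -0.0300 * 1.0400 * 0.9925280548 * 0.6335979913 = -0.0196205500
Term 3 = 0 (no dividend yield, q = 0)
Theta = -0.1709345315 + (-0.0196205500) + (0.0000000000) = -0.190555


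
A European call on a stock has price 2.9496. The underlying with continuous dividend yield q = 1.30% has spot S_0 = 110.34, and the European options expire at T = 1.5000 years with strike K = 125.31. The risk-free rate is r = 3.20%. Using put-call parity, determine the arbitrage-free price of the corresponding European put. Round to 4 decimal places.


Put-call parity: C - P = S_0 * exp(-qT) - K * exp(-rT).
S_0 * exp(-qT) = 110.3400 * 0.98068890 = 108.20921270
K * exp(-rT) = 125.3100 * 0.95313379 = 119.43719486
P = C - S*exp(-qT) + K*exp(-rT)
P = 2.9496 - 108.20921270 + 119.43719486 = 14.1776

Answer: Put price = 14.1776


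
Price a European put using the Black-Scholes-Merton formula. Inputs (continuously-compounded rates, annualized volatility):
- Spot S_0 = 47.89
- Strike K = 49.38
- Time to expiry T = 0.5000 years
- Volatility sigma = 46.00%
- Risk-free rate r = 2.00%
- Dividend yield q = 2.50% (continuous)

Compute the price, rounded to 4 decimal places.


d1 = (ln(S/K) + (r - q + 0.5*sigma^2) * T) / (sigma * sqrt(T)) = 0.06075348
d2 = d1 - sigma * sqrt(T) = -0.26451564
exp(-rT) = 0.99004983; exp(-qT) = 0.98757780
P = K * exp(-rT) * N(-d2) - S_0 * exp(-qT) * N(-d1)
N(-d1) = 0.47577777; N(-d2) = 0.60430869
P = 49.3800 * 0.99004983 * 0.60430869 - 47.8900 * 0.98757780 * 0.47577777 = 7.0419

Answer: Price = 7.0419


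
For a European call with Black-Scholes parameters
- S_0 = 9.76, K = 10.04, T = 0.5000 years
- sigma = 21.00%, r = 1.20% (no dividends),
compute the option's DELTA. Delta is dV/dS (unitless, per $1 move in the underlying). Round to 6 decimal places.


Answer: Delta = 0.469778

Derivation:
d1 = -0.0758268572; d2 = -0.2243192813
phi(d1) = 0.3977970257; exp(-qT) = 1.0000000000; exp(-rT) = 0.9940179641
N(d1) = 0.4697784243
Delta = exp(-qT) * N(d1) = 1.0000000000 * 0.4697784243 = 0.469778


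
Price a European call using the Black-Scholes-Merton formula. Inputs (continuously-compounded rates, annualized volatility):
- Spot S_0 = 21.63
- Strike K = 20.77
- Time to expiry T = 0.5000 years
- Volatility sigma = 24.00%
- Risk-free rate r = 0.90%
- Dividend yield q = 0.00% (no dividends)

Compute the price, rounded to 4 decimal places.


Answer: Price = 1.9571

Derivation:
d1 = (ln(S/K) + (r - q + 0.5*sigma^2) * T) / (sigma * sqrt(T)) = 0.35043978
d2 = d1 - sigma * sqrt(T) = 0.18073415
exp(-rT) = 0.99551011; exp(-qT) = 1.00000000
C = S_0 * exp(-qT) * N(d1) - K * exp(-rT) * N(d2)
N(d1) = 0.63699566; N(d2) = 0.57171187
C = 21.6300 * 1.00000000 * 0.63699566 - 20.7700 * 0.99551011 * 0.57171187 = 1.9571


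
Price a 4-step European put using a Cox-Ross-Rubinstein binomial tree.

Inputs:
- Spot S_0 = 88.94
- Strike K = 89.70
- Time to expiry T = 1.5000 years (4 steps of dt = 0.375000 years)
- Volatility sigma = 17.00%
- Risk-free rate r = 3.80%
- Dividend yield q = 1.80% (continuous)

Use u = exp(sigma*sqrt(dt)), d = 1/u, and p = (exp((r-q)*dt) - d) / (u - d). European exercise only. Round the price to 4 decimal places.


dt = T/N = 0.375000
u = exp(sigma*sqrt(dt)) = 1.109715; d = 1/u = 0.901132
p = (exp((r-q)*dt) - d) / (u - d) = 0.510090
Discount per step: exp(-r*dt) = 0.985851
Stock lattice S(k, i) with i counting down-moves:
  k=0: S(0,0) = 88.9400
  k=1: S(1,0) = 98.6981; S(1,1) = 80.1467
  k=2: S(2,0) = 109.5267; S(2,1) = 88.9400; S(2,2) = 72.2228
  k=3: S(3,0) = 121.5435; S(3,1) = 98.6981; S(3,2) = 80.1467; S(3,3) = 65.0823
  k=4: S(4,0) = 134.8786; S(4,1) = 109.5267; S(4,2) = 88.9400; S(4,3) = 72.2228; S(4,4) = 58.6477
Terminal payoffs V(N, i) = max(K - S_T, 0):
  V(4,0) = 0.000000; V(4,1) = 0.000000; V(4,2) = 0.760000; V(4,3) = 17.477231; V(4,4) = 31.052278
Backward induction: V(k, i) = exp(-r*dt) * [p * V(k+1, i) + (1-p) * V(k+1, i+1)].
  V(3,0) = exp(-r*dt) * [p*0.000000 + (1-p)*0.000000] = 0.000000
  V(3,1) = exp(-r*dt) * [p*0.000000 + (1-p)*0.760000] = 0.367064
  V(3,2) = exp(-r*dt) * [p*0.760000 + (1-p)*17.477231] = 8.823310
  V(3,3) = exp(-r*dt) * [p*17.477231 + (1-p)*31.052278] = 23.786403
  V(2,0) = exp(-r*dt) * [p*0.000000 + (1-p)*0.367064] = 0.177284
  V(2,1) = exp(-r*dt) * [p*0.367064 + (1-p)*8.823310] = 4.446056
  V(2,2) = exp(-r*dt) * [p*8.823310 + (1-p)*23.786403] = 15.925322
  V(1,0) = exp(-r*dt) * [p*0.177284 + (1-p)*4.446056] = 2.236501
  V(1,1) = exp(-r*dt) * [p*4.446056 + (1-p)*15.925322] = 9.927388
  V(0,0) = exp(-r*dt) * [p*2.236501 + (1-p)*9.927388] = 5.919390

Answer: Price = V(0,0) = 5.9194


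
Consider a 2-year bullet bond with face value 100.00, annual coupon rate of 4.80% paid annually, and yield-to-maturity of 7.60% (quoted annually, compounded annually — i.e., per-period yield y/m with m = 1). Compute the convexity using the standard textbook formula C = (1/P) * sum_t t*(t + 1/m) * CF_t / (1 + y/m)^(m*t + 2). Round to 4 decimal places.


Answer: Convexity = 5.0201

Derivation:
Coupon per period c = face * coupon_rate / m = 4.800000
Periods per year m = 1; per-period yield y/m = 0.076000
Number of cashflows N = 2
Cashflows (t years, CF_t, discount factor 1/(1+y/m)^(m*t), PV):
  t = 1.0000: CF_t = 4.800000, DF = 0.929368, PV = 4.460967
  t = 2.0000: CF_t = 104.800000, DF = 0.863725, PV = 90.518373
Price P = sum_t PV_t = 94.979340
Convexity numerator sum_t t*(t + 1/m) * CF_t / (1+y/m)^(m*t + 2):
  t = 1.0000: term = 7.706096
  t = 2.0000: term = 469.097856
Convexity = (1/P) * sum = 476.803952 / 94.979340 = 5.020081


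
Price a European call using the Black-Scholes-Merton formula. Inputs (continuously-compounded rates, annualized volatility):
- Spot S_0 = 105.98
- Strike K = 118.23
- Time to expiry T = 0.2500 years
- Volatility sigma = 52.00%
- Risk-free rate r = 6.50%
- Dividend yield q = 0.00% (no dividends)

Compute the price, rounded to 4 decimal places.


d1 = (ln(S/K) + (r - q + 0.5*sigma^2) * T) / (sigma * sqrt(T)) = -0.22819801
d2 = d1 - sigma * sqrt(T) = -0.48819801
exp(-rT) = 0.98388132; exp(-qT) = 1.00000000
C = S_0 * exp(-qT) * N(d1) - K * exp(-rT) * N(d2)
N(d1) = 0.40974615; N(d2) = 0.31270480
C = 105.9800 * 1.00000000 * 0.40974615 - 118.2300 * 0.98388132 * 0.31270480 = 7.0497

Answer: Price = 7.0497


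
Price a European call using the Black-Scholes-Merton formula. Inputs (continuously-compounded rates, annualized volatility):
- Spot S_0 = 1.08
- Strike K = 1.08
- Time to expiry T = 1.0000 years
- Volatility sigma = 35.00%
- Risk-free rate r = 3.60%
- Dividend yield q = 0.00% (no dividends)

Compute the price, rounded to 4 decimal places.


Answer: Price = 0.1672

Derivation:
d1 = (ln(S/K) + (r - q + 0.5*sigma^2) * T) / (sigma * sqrt(T)) = 0.27785714
d2 = d1 - sigma * sqrt(T) = -0.07214286
exp(-rT) = 0.96464029; exp(-qT) = 1.00000000
C = S_0 * exp(-qT) * N(d1) - K * exp(-rT) * N(d2)
N(d1) = 0.60943899; N(d2) = 0.47124411
C = 1.0800 * 1.00000000 * 0.60943899 - 1.0800 * 0.96464029 * 0.47124411 = 0.1672


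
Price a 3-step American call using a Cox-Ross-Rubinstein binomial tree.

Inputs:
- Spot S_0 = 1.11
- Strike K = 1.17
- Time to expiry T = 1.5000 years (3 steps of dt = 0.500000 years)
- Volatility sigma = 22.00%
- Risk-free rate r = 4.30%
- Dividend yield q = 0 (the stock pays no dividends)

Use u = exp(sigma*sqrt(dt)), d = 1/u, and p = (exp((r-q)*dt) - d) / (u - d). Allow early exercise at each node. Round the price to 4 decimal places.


dt = T/N = 0.500000
u = exp(sigma*sqrt(dt)) = 1.168316; d = 1/u = 0.855933
p = (exp((r-q)*dt) - d) / (u - d) = 0.530758
Discount per step: exp(-r*dt) = 0.978729
Stock lattice S(k, i) with i counting down-moves:
  k=0: S(0,0) = 1.1100
  k=1: S(1,0) = 1.2968; S(1,1) = 0.9501
  k=2: S(2,0) = 1.5151; S(2,1) = 1.1100; S(2,2) = 0.8132
  k=3: S(3,0) = 1.7701; S(3,1) = 1.2968; S(3,2) = 0.9501; S(3,3) = 0.6961
Terminal payoffs V(N, i) = max(S_T - K, 0):
  V(3,0) = 0.600126; V(3,1) = 0.126831; V(3,2) = 0.000000; V(3,3) = 0.000000
Backward induction: V(k, i) = exp(-r*dt) * [p * V(k+1, i) + (1-p) * V(k+1, i+1)]; then take max(V_cont, immediate exercise) for American.
  V(2,0) = exp(-r*dt) * [p*0.600126 + (1-p)*0.126831] = 0.369995; exercise = 0.345108; V(2,0) = max -> 0.369995
  V(2,1) = exp(-r*dt) * [p*0.126831 + (1-p)*0.000000] = 0.065885; exercise = 0.000000; V(2,1) = max -> 0.065885
  V(2,2) = exp(-r*dt) * [p*0.000000 + (1-p)*0.000000] = 0.000000; exercise = 0.000000; V(2,2) = max -> 0.000000
  V(1,0) = exp(-r*dt) * [p*0.369995 + (1-p)*0.065885] = 0.222459; exercise = 0.126831; V(1,0) = max -> 0.222459
  V(1,1) = exp(-r*dt) * [p*0.065885 + (1-p)*0.000000] = 0.034225; exercise = 0.000000; V(1,1) = max -> 0.034225
  V(0,0) = exp(-r*dt) * [p*0.222459 + (1-p)*0.034225] = 0.131279; exercise = 0.000000; V(0,0) = max -> 0.131279

Answer: Price = V(0,0) = 0.1313


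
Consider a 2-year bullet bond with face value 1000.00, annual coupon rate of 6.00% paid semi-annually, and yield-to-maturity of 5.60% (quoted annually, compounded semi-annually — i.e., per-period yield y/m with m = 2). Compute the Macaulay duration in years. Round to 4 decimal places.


Coupon per period c = face * coupon_rate / m = 30.000000
Periods per year m = 2; per-period yield y/m = 0.028000
Number of cashflows N = 4
Cashflows (t years, CF_t, discount factor 1/(1+y/m)^(m*t), PV):
  t = 0.5000: CF_t = 30.000000, DF = 0.972763, PV = 29.182879
  t = 1.0000: CF_t = 30.000000, DF = 0.946267, PV = 28.388015
  t = 1.5000: CF_t = 30.000000, DF = 0.920493, PV = 27.614801
  t = 2.0000: CF_t = 1030.000000, DF = 0.895422, PV = 922.284195
Price P = sum_t PV_t = 1007.469889
Macaulay numerator sum_t t * PV_t:
  t * PV_t at t = 0.5000: 14.591440
  t * PV_t at t = 1.0000: 28.388015
  t * PV_t at t = 1.5000: 41.422201
  t * PV_t at t = 2.0000: 1844.568389
Macaulay duration D = (sum_t t * PV_t) / P = 1928.970045 / 1007.469889 = 1.914668

Answer: Macaulay duration = 1.9147 years


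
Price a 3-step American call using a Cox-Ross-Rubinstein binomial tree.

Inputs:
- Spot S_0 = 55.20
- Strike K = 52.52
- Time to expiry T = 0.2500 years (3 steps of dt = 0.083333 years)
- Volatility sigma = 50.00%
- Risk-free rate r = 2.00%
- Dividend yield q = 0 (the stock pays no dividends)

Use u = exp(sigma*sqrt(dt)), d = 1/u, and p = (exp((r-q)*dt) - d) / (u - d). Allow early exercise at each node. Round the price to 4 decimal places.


Answer: Price = V(0,0) = 7.2909

Derivation:
dt = T/N = 0.083333
u = exp(sigma*sqrt(dt)) = 1.155274; d = 1/u = 0.865596
p = (exp((r-q)*dt) - d) / (u - d) = 0.469736
Discount per step: exp(-r*dt) = 0.998335
Stock lattice S(k, i) with i counting down-moves:
  k=0: S(0,0) = 55.2000
  k=1: S(1,0) = 63.7711; S(1,1) = 47.7809
  k=2: S(2,0) = 73.6731; S(2,1) = 55.2000; S(2,2) = 41.3589
  k=3: S(3,0) = 85.1126; S(3,1) = 63.7711; S(3,2) = 47.7809; S(3,3) = 35.8001
Terminal payoffs V(N, i) = max(S_T - K, 0):
  V(3,0) = 32.592648; V(3,1) = 11.251126; V(3,2) = 0.000000; V(3,3) = 0.000000
Backward induction: V(k, i) = exp(-r*dt) * [p * V(k+1, i) + (1-p) * V(k+1, i+1)]; then take max(V_cont, immediate exercise) for American.
  V(2,0) = exp(-r*dt) * [p*32.592648 + (1-p)*11.251126] = 21.240586; exercise = 21.153126; V(2,0) = max -> 21.240586
  V(2,1) = exp(-r*dt) * [p*11.251126 + (1-p)*0.000000] = 5.276263; exercise = 2.680000; V(2,1) = max -> 5.276263
  V(2,2) = exp(-r*dt) * [p*0.000000 + (1-p)*0.000000] = 0.000000; exercise = 0.000000; V(2,2) = max -> 0.000000
  V(1,0) = exp(-r*dt) * [p*21.240586 + (1-p)*5.276263] = 12.754013; exercise = 11.251126; V(1,0) = max -> 12.754013
  V(1,1) = exp(-r*dt) * [p*5.276263 + (1-p)*0.000000] = 2.474325; exercise = 0.000000; V(1,1) = max -> 2.474325
  V(0,0) = exp(-r*dt) * [p*12.754013 + (1-p)*2.474325] = 7.290907; exercise = 2.680000; V(0,0) = max -> 7.290907


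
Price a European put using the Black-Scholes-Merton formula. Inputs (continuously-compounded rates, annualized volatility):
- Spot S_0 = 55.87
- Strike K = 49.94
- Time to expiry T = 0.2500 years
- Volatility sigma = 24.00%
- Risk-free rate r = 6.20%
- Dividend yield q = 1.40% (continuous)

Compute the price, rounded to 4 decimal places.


Answer: Price = 0.4886

Derivation:
d1 = (ln(S/K) + (r - q + 0.5*sigma^2) * T) / (sigma * sqrt(T)) = 1.09504399
d2 = d1 - sigma * sqrt(T) = 0.97504399
exp(-rT) = 0.98461951; exp(-qT) = 0.99650612
P = K * exp(-rT) * N(-d2) - S_0 * exp(-qT) * N(-d1)
N(-d1) = 0.13674868; N(-d2) = 0.16476922
P = 49.9400 * 0.98461951 * 0.16476922 - 55.8700 * 0.99650612 * 0.13674868 = 0.4886
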